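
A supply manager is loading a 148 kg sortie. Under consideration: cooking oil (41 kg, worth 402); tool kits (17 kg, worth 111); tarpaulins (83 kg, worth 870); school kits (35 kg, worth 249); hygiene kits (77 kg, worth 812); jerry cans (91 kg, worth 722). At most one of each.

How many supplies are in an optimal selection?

3

Optimal total is 1383.
For example cooking oil + tool kits + tarpaulins achieves it, using 141 kg.
All optima have 3 supplies.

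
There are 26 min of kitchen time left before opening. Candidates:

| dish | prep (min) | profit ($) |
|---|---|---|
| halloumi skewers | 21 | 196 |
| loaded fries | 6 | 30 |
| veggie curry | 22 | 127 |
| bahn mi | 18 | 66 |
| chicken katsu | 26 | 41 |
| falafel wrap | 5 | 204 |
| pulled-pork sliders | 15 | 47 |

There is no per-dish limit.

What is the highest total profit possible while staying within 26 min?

By profit per min: falafel wrap 40.80, halloumi skewers 9.33, veggie curry 5.77 lead.
5×falafel wrap uses 25 of the 26 min and totals 1020.
Every other selection either busts 26 min or fails to beat 1020.

1020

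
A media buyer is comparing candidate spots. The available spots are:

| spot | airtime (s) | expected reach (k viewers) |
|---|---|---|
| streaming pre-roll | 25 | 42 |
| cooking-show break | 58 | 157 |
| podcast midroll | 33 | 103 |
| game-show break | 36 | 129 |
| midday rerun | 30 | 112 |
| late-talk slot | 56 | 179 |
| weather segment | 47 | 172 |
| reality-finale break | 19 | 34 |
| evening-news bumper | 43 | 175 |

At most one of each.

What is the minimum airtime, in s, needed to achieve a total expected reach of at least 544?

153

Look for the lowest-airtime combination reaching 544.
Taking podcast midroll + midday rerun + weather segment + evening-news bumper gives 562 (≥ 544) for 153 s.
Below 153 s the best achievable stays under 544.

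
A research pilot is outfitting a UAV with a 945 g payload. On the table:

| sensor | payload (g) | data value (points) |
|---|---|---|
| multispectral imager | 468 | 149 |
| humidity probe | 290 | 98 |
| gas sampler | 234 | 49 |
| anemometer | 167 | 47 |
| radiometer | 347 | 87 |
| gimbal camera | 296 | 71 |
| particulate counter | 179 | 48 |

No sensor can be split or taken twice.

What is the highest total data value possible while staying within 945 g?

Ranking by ratio (data value/g): humidity probe 0.34, multispectral imager 0.32, anemometer 0.28.
Filling by ratio: multispectral imager + humidity probe + anemometer for 294, with 20 g left unused.
Dropping anemometer frees 167 g; slotting in particulate counter (179 g) lifts the total to 295 at 937 g.
An exhaustive check of the 128 subsets confirms 295.

295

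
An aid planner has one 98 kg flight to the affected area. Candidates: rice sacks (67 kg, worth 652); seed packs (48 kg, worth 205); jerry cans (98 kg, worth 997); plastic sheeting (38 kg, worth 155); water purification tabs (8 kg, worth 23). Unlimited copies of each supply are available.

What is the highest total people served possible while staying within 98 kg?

997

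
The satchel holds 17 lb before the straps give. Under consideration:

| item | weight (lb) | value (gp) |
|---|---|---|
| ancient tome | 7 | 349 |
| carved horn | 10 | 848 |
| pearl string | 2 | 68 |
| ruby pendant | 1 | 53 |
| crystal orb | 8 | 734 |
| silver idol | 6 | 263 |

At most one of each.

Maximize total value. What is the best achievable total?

1197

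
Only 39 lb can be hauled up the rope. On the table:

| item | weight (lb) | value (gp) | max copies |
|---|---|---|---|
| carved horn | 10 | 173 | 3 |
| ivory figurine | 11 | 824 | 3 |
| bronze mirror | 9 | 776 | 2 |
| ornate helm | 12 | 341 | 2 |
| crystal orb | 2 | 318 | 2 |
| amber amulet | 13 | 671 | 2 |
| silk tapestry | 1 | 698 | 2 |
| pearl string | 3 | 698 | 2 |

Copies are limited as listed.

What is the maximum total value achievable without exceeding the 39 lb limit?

5486

Density check — silk tapestry 698.00, pearl string 232.67, crystal orb 159.00, bronze mirror 86.22 are the best per lb.
Greedy by ratio would take 2×bronze mirror + 2×crystal orb + 2×silk tapestry + 2×pearl string: 30 lb used, total 4980.
Dropping crystal orb frees 2 lb; slotting in ivory figurine (11 lb) lifts the total to 5486 at 39 lb.
That's the maximum — no swap from here does better than 5486.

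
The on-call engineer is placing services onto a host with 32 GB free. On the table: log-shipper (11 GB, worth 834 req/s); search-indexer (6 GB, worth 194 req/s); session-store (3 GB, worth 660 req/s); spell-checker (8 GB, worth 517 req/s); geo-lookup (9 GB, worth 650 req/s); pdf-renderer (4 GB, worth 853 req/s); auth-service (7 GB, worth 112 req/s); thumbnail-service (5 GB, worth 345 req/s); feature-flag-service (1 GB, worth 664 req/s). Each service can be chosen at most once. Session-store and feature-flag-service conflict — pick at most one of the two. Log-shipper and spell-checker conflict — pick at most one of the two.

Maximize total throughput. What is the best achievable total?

Log-shipper + geo-lookup + pdf-renderer + thumbnail-service + feature-flag-service uses 30 of the 32 GB and totals 3346.
Runner-up log-shipper + session-store + geo-lookup + pdf-renderer + thumbnail-service tops out at 3342.

3346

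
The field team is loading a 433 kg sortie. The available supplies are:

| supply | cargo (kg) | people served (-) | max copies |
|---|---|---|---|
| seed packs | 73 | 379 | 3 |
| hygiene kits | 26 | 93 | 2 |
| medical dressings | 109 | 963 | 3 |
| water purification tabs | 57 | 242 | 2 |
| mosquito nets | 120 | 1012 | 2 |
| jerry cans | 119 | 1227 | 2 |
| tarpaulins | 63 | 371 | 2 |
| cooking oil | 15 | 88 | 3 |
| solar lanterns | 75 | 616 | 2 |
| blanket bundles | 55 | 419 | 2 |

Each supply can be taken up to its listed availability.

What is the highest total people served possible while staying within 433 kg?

The ratio heuristic lands on medical dressings + 2×jerry cans + solar lanterns (4033) but leaves 11 kg idle.
Dropping medical dressings frees 109 kg; slotting in mosquito nets (120 kg) lifts the total to 4082 at 433 kg.
Nothing else within 433 kg beats 4082.

4082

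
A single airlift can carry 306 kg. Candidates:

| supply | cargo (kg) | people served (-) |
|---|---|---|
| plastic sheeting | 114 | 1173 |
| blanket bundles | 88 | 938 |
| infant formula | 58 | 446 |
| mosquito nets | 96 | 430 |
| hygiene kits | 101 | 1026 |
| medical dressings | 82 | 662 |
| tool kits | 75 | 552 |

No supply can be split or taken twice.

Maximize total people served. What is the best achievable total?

Plastic sheeting + blanket bundles + hygiene kits uses 303 of the 306 kg and totals 3137.
That's the maximum — no swap from here does better than 3137.

3137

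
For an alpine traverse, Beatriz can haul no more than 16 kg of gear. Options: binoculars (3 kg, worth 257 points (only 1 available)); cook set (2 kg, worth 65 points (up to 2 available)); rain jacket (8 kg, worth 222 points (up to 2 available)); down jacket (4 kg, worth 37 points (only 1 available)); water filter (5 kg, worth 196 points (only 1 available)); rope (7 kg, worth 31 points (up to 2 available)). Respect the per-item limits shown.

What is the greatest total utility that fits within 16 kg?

675

A density-first pass picks binoculars + 2×cook set + down jacket + water filter — 620 at 16 kg.
Dropping 2×cook set and down jacket frees 8 kg; slotting in rain jacket (8 kg) lifts the total to 675 at 16 kg.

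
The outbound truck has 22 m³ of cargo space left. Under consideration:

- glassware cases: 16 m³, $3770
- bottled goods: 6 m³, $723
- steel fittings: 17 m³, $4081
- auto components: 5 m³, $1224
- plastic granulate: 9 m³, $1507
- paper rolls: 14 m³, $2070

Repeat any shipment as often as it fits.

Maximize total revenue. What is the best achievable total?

5305

A density-first pass picks 4×auto components — 4896 at 20 m³.
The 15 m³ tied up in 3×auto components is better spent on steel fittings — total rises to 5305 (22 m³).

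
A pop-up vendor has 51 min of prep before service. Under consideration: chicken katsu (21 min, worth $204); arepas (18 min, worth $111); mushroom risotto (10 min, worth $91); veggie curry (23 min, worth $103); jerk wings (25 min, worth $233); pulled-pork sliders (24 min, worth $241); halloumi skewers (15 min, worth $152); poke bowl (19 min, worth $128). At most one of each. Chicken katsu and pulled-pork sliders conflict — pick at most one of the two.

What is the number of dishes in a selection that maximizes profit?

3

Best achievable profit is 484.
mushroom risotto + pulled-pork sliders + halloumi skewers hits 484 at 49 min.
Every optimal selection uses 3 dishes.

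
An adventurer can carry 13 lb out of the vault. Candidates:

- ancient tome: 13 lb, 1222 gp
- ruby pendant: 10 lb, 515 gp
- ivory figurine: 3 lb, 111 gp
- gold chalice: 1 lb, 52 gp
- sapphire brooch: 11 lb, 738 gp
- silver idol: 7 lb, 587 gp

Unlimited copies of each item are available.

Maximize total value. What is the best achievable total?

Ancient tome uses 13 of the 13 lb and totals 1222.
No other feasible combination exceeds 1222.

1222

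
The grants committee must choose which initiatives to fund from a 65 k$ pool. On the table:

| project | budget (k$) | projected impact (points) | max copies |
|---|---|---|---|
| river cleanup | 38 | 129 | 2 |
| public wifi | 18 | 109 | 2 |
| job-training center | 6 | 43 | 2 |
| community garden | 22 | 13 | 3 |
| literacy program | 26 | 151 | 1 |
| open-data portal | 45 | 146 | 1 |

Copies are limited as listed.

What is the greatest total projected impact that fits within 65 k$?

The ratio heuristic lands on 2×public wifi + 2×job-training center (304) but leaves 17 k$ idle.
The 12 k$ tied up in 2×job-training center is better spent on literacy program — total rises to 369 (62 k$).
That's the maximum — no swap from here does better than 369.

369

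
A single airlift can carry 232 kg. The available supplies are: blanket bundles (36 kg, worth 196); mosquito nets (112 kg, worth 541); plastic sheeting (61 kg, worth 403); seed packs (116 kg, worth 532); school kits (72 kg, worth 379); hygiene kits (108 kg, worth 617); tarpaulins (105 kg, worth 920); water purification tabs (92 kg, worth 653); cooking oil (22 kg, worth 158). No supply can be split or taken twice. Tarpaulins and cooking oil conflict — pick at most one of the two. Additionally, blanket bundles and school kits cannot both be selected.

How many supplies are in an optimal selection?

Optimal total is 1573.
One optimal bundle: tarpaulins + water purification tabs (197 kg).
All optima have 2 supplies.

2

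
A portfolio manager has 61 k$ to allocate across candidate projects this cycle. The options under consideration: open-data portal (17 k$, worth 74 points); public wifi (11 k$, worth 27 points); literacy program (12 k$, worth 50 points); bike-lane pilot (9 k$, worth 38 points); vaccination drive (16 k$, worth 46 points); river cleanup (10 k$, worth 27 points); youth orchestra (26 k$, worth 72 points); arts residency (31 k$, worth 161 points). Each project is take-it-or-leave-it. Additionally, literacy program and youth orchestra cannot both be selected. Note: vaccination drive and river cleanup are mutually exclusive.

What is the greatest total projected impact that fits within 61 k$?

Ranking by ratio (projected impact/k$): arts residency 5.19, open-data portal 4.35, bike-lane pilot 4.22, literacy program 4.17.
The ratio heuristic lands on open-data portal + bike-lane pilot + arts residency (273) but leaves 4 k$ idle.
Dropping bike-lane pilot frees 9 k$; slotting in literacy program (12 k$) lifts the total to 285 at 60 k$.
The closest alternative, open-data portal + bike-lane pilot + arts residency, reaches only 273.

285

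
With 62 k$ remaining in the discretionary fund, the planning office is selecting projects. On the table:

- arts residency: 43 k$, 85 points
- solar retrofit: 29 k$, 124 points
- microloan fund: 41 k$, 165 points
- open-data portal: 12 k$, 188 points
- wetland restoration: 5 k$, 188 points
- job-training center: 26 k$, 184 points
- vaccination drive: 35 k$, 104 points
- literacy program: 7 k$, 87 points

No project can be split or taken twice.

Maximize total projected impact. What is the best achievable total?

Open-data portal + wetland restoration + job-training center + literacy program uses 50 of the 62 k$ and totals 647.
Every other selection either busts 62 k$ or fails to beat 647.

647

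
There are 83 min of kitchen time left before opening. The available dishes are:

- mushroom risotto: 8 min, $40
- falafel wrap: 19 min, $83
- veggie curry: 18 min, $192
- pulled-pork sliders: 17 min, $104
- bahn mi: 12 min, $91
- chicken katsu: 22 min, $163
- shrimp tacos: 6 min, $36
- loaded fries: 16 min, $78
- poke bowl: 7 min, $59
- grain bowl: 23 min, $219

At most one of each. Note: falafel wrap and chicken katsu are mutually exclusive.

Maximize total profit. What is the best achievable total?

724

Veggie curry + bahn mi + chicken katsu + poke bowl + grain bowl uses 82 of the 83 min and totals 724.
Runner-up mushroom risotto + veggie curry + bahn mi + chicken katsu + grain bowl tops out at 705.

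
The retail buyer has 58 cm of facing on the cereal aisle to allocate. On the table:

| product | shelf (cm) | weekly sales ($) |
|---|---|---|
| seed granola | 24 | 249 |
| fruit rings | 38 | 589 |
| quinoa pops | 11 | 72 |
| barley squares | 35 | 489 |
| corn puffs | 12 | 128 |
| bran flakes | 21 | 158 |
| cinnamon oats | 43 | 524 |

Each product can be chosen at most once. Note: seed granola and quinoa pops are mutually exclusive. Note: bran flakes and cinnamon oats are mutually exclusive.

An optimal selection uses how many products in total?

2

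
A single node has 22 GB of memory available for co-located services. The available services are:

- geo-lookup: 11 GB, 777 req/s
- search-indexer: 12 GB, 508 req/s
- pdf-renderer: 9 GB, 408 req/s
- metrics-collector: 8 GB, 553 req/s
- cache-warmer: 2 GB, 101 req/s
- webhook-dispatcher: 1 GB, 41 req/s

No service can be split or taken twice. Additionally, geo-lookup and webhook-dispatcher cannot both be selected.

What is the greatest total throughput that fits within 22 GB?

1431

Taking geo-lookup + metrics-collector + cache-warmer: 21 GB used, 1431 in throughput.
No other feasible combination exceeds 1431.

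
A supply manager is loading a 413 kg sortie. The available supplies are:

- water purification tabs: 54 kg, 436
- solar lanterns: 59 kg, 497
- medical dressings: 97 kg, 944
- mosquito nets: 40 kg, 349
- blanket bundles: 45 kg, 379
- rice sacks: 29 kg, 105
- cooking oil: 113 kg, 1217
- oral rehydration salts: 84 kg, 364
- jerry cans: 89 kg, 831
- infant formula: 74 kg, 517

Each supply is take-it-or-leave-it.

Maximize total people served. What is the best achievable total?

Ranking by ratio (people served/kg): cooking oil 10.77, medical dressings 9.73, jerry cans 9.34, mosquito nets 8.72.
Filling by ratio: solar lanterns + medical dressings + mosquito nets + cooking oil + jerry cans for 3838, with 15 kg left unused.
Replace mosquito nets with water purification tabs: the trade gains 87 net, giving 3925 at 412 kg.

3925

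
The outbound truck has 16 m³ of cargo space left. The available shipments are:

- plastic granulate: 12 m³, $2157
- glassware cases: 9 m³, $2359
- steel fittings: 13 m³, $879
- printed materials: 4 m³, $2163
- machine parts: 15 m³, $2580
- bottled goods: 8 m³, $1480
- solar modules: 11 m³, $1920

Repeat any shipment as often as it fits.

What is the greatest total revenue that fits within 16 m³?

8652

Best packing: 4×printed materials — 16 m³, 8652 total.
Nothing else within 16 m³ beats 8652.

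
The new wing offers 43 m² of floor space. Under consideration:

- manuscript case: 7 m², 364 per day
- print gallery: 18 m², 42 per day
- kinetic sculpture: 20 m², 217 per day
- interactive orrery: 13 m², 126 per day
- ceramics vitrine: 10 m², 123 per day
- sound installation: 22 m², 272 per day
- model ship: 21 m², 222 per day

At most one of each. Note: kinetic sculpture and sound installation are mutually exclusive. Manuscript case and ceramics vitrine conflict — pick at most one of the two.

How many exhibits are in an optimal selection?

3

The maximum expected visitors within 43 m² is 762.
One optimal bundle: manuscript case + interactive orrery + sound installation (42 m²).
All optima have 3 exhibits.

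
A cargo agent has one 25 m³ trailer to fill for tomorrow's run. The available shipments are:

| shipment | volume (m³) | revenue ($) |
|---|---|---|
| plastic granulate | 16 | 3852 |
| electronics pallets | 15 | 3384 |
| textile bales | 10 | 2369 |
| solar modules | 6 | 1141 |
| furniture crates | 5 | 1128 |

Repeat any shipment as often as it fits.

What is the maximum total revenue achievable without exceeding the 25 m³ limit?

Filling by ratio: plastic granulate + furniture crates for 4980, with 4 m³ left unused.
Replace plastic granulate with 2×textile bales: the trade gains 886 net, giving 5866 at 25 m³.
Every other selection either busts 25 m³ or fails to beat 5866.

5866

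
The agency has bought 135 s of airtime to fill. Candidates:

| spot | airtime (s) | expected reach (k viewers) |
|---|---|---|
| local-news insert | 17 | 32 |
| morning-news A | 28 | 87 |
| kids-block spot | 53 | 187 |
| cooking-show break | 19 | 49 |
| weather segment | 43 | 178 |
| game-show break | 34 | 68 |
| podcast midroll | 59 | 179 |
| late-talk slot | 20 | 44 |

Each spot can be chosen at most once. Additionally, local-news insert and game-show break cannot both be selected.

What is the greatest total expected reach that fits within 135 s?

Filling by ratio: morning-news A + kids-block spot + weather segment for 452, with 11 s left unused.
Replace morning-news A with cooking-show break + late-talk slot: the trade gains 6 net, giving 458 at 135 s.
That's the maximum — no feasible swap from here does better than 458.

458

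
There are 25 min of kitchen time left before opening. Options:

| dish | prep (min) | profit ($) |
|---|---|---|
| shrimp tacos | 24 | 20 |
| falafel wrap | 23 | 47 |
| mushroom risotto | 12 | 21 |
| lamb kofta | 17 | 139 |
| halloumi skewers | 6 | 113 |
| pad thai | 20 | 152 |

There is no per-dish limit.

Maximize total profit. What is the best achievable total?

452

Taking 4×halloumi skewers: 24 min used, 452 in profit.
No other feasible combination exceeds 452.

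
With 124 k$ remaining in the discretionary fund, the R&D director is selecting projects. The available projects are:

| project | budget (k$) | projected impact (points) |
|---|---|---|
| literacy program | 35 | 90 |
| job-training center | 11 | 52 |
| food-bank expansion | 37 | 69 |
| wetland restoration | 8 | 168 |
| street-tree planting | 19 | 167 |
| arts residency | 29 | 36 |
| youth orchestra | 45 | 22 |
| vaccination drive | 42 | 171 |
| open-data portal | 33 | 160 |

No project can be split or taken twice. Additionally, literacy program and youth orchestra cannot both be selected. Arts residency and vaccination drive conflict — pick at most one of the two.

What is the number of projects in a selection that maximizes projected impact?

5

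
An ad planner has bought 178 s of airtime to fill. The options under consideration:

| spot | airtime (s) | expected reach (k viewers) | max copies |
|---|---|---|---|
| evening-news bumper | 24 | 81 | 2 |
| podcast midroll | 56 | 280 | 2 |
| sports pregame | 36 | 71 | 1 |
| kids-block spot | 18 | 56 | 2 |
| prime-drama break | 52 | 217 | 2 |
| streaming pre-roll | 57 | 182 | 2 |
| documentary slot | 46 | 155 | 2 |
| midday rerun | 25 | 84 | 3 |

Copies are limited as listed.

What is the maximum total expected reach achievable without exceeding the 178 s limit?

A density-first pass picks 2×podcast midroll + prime-drama break — 777 at 164 s.
The 52 s tied up in prime-drama break is better spent on 2×evening-news bumper + kids-block spot — total rises to 778 (178 s).
Nothing else within 178 s beats 778.

778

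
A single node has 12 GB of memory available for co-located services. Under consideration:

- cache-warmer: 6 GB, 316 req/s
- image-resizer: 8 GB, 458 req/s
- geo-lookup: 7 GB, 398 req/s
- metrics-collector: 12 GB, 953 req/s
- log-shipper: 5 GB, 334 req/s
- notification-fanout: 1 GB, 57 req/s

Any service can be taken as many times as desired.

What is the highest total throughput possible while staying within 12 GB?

Taking metrics-collector: 12 GB used, 953 in throughput.
Every other selection either busts 12 GB or fails to beat 953.

953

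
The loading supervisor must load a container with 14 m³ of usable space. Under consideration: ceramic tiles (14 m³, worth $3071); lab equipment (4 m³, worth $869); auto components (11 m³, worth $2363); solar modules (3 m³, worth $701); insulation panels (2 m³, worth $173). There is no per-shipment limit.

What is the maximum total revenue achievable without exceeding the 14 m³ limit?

3140

Ranking by ratio (revenue/m³): solar modules 233.67, ceramic tiles 219.36, lab equipment 217.25, auto components 214.82.
A density-first pass picks 4×solar modules + insulation panels — 2977 at 14 m³.
The 8 m³ tied up in 2×solar modules and insulation panels is better spent on 2×lab equipment — total rises to 3140 (14 m³).
No other feasible combination exceeds 3140.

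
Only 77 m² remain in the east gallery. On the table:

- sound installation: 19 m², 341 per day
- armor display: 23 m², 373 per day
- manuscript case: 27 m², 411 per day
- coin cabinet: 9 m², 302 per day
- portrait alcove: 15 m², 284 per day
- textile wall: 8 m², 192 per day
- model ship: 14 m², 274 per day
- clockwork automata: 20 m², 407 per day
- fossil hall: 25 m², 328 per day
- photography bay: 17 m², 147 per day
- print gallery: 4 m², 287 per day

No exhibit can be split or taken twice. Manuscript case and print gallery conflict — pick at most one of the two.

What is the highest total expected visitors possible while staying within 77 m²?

Ranking by ratio (expected visitors/m²): print gallery 71.75, coin cabinet 33.56, textile wall 24.00.
Taking the top-ratio exhibits first gives coin cabinet + portrait alcove + textile wall + model ship + clockwork automata + print gallery for 1746 (70 m²).
Dropping model ship frees 14 m²; slotting in sound installation (19 m²) lifts the total to 1813 at 75 m².

1813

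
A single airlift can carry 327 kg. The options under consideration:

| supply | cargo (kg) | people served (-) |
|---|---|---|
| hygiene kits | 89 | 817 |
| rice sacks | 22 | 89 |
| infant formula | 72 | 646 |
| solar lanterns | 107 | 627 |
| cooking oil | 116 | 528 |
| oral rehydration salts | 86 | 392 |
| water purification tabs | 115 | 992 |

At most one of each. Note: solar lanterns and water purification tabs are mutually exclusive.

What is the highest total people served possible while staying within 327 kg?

Ranking by ratio (people served/kg): hygiene kits 9.18, infant formula 8.97, water purification tabs 8.63, solar lanterns 5.86.
Best packing: hygiene kits + rice sacks + infant formula + water purification tabs — 298 kg, 2544 total.

2544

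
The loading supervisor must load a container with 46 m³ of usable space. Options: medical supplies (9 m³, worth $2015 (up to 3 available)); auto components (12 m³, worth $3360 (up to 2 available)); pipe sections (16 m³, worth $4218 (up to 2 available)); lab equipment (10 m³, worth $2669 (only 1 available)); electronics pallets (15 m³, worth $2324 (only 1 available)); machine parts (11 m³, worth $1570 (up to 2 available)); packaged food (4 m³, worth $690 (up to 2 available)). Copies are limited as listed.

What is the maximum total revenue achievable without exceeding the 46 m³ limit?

11796

Density check — auto components 280.00, lab equipment 266.90, pipe sections 263.62, medical supplies 223.89 are the best per m³.
A density-first pass picks medical supplies + 2×auto components + lab equipment — 11404 at 43 m³.
Replace medical supplies and auto components and lab equipment with 2×pipe sections: the trade gains 392 net, giving 11796 at 44 m³.
The spare 2 m³ is too small for any remaining shipment, and no exchange beats 11796.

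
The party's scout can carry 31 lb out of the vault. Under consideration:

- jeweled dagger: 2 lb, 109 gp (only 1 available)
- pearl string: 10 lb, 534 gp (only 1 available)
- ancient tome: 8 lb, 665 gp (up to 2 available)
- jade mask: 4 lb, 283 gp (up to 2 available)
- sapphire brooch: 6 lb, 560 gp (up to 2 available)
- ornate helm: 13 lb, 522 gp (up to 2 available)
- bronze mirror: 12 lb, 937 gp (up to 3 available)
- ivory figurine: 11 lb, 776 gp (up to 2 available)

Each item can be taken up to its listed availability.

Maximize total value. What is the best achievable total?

Density check — sapphire brooch 93.33, ancient tome 83.12, bronze mirror 78.08 are the best per lb.
Taking the top-ratio items first gives jeweled dagger + 2×ancient tome + 2×sapphire brooch for 2559 (30 lb).
Replace jeweled dagger and ancient tome with ivory figurine: the trade gains 2 net, giving 2561 at 31 lb.
Nothing else within 31 lb beats 2561.

2561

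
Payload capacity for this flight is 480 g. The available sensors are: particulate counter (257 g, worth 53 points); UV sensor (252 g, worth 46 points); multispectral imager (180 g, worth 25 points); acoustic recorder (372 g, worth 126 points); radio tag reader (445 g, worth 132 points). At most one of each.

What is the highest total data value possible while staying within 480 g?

Taking the top-ratio sensors first gives acoustic recorder for 126 (372 g).
The 372 g tied up in acoustic recorder is better spent on radio tag reader — total rises to 132 (445 g).

132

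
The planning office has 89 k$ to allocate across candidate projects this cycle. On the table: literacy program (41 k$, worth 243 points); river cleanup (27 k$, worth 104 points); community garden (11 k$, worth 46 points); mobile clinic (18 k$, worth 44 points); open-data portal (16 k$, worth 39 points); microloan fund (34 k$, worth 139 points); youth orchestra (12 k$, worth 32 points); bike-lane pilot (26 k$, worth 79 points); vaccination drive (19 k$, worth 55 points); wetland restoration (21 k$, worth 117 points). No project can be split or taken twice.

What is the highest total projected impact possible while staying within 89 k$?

464

Ranking by ratio (projected impact/k$): literacy program 5.93, wetland restoration 5.57, community garden 4.18.
A density-first pass picks literacy program + community garden + youth orchestra + wetland restoration — 438 at 85 k$.
Dropping community garden and youth orchestra frees 23 k$; slotting in river cleanup (27 k$) lifts the total to 464 at 89 k$.
Nothing else within 89 k$ beats 464.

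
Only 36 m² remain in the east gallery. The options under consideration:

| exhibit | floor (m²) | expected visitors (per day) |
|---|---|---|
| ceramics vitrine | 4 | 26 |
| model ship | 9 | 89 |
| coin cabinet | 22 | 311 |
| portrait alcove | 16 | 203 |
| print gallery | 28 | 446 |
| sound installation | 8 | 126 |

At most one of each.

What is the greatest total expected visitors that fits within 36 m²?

Ranking by ratio (expected visitors/m²): print gallery 15.93, sound installation 15.75, coin cabinet 14.14, portrait alcove 12.69.
Best packing: print gallery + sound installation — 36 m², 572 total.
Runner-up ceramics vitrine + print gallery tops out at 472.

572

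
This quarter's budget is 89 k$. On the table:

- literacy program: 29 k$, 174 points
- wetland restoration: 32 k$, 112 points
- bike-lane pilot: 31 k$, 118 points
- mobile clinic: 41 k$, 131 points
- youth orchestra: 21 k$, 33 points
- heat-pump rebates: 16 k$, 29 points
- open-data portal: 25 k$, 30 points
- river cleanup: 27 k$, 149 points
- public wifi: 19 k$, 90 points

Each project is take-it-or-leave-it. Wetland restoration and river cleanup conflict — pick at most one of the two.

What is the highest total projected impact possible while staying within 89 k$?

441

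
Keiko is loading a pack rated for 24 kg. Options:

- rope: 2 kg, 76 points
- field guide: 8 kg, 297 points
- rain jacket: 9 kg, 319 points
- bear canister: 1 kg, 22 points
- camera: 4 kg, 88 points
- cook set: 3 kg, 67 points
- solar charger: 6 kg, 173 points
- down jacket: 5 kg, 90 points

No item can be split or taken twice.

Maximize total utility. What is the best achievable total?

811

Taking the top-ratio items first gives rope + field guide + rain jacket + bear canister + cook set for 781 (23 kg).
Dropping rope and cook set frees 5 kg; slotting in solar charger (6 kg) lifts the total to 811 at 24 kg.
The closest alternative, rope + field guide + rain jacket + bear canister + camera, reaches only 802.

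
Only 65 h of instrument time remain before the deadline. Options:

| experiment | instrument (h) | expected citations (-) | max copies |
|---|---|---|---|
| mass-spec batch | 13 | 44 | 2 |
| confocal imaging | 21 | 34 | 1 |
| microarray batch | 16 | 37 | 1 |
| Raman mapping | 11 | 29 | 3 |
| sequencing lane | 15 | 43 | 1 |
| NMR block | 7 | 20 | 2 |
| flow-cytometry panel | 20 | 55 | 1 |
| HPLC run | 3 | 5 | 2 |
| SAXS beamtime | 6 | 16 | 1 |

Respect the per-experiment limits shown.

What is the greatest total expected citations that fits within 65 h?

Greedy by ratio would take 2×mass-spec batch + sequencing lane + 2×NMR block + HPLC run + SAXS beamtime: 64 h used, total 192.
The 10 h tied up in NMR block and HPLC run is better spent on Raman mapping — total rises to 196 (65 h).
No other feasible combination exceeds 196.

196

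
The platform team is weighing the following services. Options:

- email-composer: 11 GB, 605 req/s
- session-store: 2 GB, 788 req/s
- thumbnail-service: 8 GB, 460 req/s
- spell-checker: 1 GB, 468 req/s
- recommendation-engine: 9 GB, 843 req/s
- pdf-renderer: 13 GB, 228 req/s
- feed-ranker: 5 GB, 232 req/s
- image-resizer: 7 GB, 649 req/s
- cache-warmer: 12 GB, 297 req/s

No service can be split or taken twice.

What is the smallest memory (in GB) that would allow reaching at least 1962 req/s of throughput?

Need the lightest bundle worth ≥ 1962.
session-store + spell-checker + recommendation-engine reaches 2099 using 12 GB.
Below 12 GB the best achievable stays under 1962.

12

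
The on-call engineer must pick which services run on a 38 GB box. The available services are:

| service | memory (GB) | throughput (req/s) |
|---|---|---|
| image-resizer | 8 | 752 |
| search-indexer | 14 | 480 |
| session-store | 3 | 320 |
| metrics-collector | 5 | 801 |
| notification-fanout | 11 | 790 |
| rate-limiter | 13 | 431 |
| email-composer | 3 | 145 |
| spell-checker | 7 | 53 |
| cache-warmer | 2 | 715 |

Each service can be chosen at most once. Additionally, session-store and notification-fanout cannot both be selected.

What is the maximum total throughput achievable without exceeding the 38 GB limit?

3256

Image-resizer + metrics-collector + notification-fanout + email-composer + spell-checker + cache-warmer uses 36 of the 38 GB and totals 3256.
The closest alternative, image-resizer + search-indexer + session-store + metrics-collector + email-composer + cache-warmer, reaches only 3213.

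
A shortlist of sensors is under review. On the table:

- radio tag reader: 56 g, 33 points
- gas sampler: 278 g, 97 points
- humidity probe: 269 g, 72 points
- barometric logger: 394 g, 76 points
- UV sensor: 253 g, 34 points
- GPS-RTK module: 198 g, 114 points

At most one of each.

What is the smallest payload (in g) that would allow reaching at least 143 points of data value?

254

Look for the lowest-payload combination reaching 143.
radio tag reader + GPS-RTK module: 147 data value at 254 g.
Any bundle with less than 254 g falls short of 143.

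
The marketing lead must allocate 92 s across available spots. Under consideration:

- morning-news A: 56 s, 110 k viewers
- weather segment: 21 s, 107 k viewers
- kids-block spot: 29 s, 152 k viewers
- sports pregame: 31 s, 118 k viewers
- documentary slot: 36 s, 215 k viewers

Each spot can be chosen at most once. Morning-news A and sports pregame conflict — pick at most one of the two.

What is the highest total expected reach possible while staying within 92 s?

474

Best packing: weather segment + kids-block spot + documentary slot — 86 s, 474 total.
No other feasible combination exceeds 474.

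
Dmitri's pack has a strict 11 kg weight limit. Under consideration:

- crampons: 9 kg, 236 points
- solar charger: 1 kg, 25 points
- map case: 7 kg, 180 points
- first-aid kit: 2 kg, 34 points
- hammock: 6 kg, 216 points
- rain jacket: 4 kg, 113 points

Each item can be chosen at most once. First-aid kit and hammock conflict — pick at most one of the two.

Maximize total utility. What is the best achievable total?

354

Ranking by ratio (utility/kg): hammock 36.00, rain jacket 28.25, crampons 26.22.
Solar charger + hammock + rain jacket uses 11 of the 11 kg and totals 354.
The closest alternative, hammock + rain jacket, reaches only 329.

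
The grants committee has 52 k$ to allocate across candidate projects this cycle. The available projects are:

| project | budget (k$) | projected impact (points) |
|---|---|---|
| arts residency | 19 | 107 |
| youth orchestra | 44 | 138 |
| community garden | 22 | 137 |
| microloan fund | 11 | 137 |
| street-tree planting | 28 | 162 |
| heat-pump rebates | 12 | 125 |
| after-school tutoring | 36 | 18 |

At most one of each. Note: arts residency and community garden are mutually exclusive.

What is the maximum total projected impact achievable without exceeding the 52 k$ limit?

Ranking by ratio (projected impact/k$): microloan fund 12.45, heat-pump rebates 10.42, community garden 6.23, street-tree planting 5.79.
Greedy by ratio would take community garden + microloan fund + heat-pump rebates: 45 k$ used, total 399.
Replace community garden with street-tree planting: the trade gains 25 net, giving 424 at 51 k$.

424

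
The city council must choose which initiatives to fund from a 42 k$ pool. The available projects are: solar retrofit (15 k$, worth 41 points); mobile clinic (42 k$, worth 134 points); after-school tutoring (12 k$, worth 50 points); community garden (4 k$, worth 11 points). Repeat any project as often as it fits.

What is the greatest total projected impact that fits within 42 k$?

Density check — after-school tutoring 4.17, mobile clinic 3.19, community garden 2.75 are the best per k$.
Taking 3×after-school tutoring + community garden: 40 k$ used, 161 in projected impact.
Every other selection either busts 42 k$ or fails to beat 161.

161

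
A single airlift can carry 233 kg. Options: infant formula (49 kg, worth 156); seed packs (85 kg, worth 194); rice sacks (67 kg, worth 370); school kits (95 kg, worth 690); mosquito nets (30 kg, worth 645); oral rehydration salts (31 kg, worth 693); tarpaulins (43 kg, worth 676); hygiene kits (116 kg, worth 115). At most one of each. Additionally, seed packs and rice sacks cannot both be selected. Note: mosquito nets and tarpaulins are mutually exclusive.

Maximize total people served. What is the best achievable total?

2398

Rice sacks + school kits + mosquito nets + oral rehydration salts uses 223 of the 233 kg and totals 2398.
Runner-up infant formula + school kits + oral rehydration salts + tarpaulins tops out at 2215.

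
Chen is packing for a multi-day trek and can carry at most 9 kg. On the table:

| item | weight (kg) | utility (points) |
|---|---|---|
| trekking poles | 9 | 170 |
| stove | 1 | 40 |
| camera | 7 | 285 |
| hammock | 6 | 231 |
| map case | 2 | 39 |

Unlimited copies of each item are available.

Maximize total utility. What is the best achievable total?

2×stove + camera uses 9 of the 9 kg and totals 365.

365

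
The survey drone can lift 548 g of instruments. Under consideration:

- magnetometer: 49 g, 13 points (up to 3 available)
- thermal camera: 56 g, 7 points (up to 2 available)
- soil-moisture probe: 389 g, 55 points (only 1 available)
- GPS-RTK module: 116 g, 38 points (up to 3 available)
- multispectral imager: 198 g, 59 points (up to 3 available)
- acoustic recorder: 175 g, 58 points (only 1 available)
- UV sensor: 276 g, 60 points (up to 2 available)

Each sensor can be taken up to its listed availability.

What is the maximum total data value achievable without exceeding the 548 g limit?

The ratio heuristic lands on 3×GPS-RTK module + acoustic recorder (172) but leaves 25 g idle.
Dropping acoustic recorder frees 175 g; slotting in multispectral imager (198 g) lifts the total to 173 at 546 g.
The spare 2 g is too small for any remaining sensor, and no exchange beats 173.

173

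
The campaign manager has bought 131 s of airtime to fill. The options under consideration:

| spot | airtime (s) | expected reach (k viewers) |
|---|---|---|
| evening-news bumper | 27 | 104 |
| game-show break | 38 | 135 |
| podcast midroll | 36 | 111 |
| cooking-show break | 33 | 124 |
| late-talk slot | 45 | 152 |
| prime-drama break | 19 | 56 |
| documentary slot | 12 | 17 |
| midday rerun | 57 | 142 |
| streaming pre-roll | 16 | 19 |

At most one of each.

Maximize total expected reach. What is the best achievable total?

Taking the top-ratio spots first gives evening-news bumper + game-show break + cooking-show break + prime-drama break + documentary slot for 436 (129 s).
Replace cooking-show break and documentary slot with late-talk slot: the trade gains 11 net, giving 447 at 129 s.
That's the maximum — no swap from here does better than 447.

447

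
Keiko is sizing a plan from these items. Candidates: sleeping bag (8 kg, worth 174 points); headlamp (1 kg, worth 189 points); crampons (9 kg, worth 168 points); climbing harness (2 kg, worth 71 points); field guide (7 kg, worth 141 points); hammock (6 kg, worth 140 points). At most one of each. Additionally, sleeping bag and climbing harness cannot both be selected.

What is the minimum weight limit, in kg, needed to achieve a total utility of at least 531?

Need the lightest bundle worth ≥ 531.
headlamp + climbing harness + field guide + hammock: 541 utility at 16 kg.
Below 16 kg the best achievable stays under 531.

16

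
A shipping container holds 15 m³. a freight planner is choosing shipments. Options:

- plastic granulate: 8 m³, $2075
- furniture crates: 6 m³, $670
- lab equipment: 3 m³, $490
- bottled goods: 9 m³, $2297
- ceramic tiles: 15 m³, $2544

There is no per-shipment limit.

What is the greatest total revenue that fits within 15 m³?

The ratio heuristic lands on plastic granulate + 2×lab equipment (3055) but leaves 1 m³ idle.
Dropping plastic granulate frees 8 m³; slotting in bottled goods (9 m³) lifts the total to 3277 at 15 m³.
Nothing else within 15 m³ beats 3277.

3277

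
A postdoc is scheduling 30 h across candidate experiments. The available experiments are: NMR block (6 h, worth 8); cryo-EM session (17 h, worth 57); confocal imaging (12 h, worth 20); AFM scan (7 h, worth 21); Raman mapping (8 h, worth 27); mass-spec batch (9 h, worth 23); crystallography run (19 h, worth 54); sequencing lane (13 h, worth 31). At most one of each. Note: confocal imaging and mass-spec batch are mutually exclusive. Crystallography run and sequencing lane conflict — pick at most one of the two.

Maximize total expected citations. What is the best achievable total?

By expected citations per h: Raman mapping 3.38, cryo-EM session 3.35, AFM scan 3.00, crystallography run 2.84 lead.
Greedy by ratio would take cryo-EM session + Raman mapping: 25 h used, total 84.
Dropping Raman mapping frees 8 h; slotting in sequencing lane (13 h) lifts the total to 88 at 30 h.
An exhaustive check of the 256 subsets confirms 88.

88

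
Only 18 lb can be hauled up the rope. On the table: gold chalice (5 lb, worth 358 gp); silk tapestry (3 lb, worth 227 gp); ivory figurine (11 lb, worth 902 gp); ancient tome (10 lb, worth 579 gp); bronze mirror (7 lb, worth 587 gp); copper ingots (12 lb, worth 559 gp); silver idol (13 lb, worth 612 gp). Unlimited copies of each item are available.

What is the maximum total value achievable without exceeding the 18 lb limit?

Greedy by ratio would take silk tapestry + 2×bronze mirror: 17 lb used, total 1401.
Replace silk tapestry and bronze mirror with ivory figurine: the trade gains 88 net, giving 1489 at 18 lb.

1489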